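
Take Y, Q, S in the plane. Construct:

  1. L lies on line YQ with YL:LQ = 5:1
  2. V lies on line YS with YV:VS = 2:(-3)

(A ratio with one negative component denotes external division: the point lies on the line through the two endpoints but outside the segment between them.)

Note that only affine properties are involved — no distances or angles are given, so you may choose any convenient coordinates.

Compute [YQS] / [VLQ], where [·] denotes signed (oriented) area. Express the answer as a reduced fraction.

[YQS]:[VLQ] = -3

Assign Y = (0, 0), Q = (1, 0), S = (0, 1) — the answer is frame-independent, so this choice is without loss of generality.
1. L lies on line YQ with YL:LQ = 5:1 ⇒ L = (5/6, 0)
2. V lies on line YS with YV:VS = 2:(-3) ⇒ V = (0, -2)
2·[YQS] = 1, 2·[VLQ] = -1/3
[YQS]:[VLQ] = 1:-1/3 = -3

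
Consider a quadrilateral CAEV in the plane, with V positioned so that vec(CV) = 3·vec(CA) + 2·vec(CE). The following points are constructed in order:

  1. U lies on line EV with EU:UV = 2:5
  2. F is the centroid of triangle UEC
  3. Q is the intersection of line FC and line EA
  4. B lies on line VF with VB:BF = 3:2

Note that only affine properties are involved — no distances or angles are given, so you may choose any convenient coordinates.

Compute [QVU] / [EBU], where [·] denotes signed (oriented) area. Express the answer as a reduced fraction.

[QVU]:[EBU] = 50/11

Work in coordinates with C = (0, 0), A = (1, 0), E = (0, 1), V = (3, 2).
1. U lies on line EV with EU:UV = 2:5 ⇒ U = (6/7, 9/7)
2. F is the centroid of triangle UEC ⇒ F = (2/7, 16/21)
3. Q is the intersection of line FC and line EA ⇒ Q = (3/11, 8/11)
4. B lies on line VF with VB:BF = 3:2 ⇒ B = (48/35, 44/35)
2·[QVU] = 60/77, 2·[EBU] = 6/35
[QVU]:[EBU] = 60/77:6/35 = 50/11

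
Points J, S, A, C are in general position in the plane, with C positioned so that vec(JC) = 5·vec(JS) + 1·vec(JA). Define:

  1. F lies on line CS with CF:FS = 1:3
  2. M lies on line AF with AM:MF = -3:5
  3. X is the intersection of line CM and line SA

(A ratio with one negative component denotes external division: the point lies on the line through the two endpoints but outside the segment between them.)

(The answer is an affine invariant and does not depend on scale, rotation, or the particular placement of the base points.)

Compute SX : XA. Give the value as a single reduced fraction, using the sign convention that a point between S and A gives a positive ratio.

Choose coordinates J = (0, 0), S = (1, 0), A = (0, 1), C = (5, 1).
1. F lies on line CS with CF:FS = 1:3 ⇒ F = (4, 3/4)
2. M lies on line AF with AM:MF = -3:5 ⇒ M = (-6, 11/8)
3. X is the intersection of line CM and line SA ⇒ X = (-3/17, 20/17)
X = S + t·(A−S) with t = 20/17, so SX:XA = t:(1−t) = 20/17:-3/17

SX:XA = -20/3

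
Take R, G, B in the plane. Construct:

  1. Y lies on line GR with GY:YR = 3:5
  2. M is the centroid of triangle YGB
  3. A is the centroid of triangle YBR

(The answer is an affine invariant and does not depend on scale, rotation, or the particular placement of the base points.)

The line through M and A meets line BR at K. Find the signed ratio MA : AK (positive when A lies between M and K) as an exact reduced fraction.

Choose coordinates R = (0, 0), G = (1, 0), B = (0, 1).
1. Y lies on line GR with GY:YR = 3:5 ⇒ Y = (5/8, 0)
2. M is the centroid of triangle YGB ⇒ M = (13/24, 1/3)
3. A is the centroid of triangle YBR ⇒ A = (5/24, 1/3)
line MA meets BR at K = (0, 1/3)
A = M + t·(K−M) with t = 8/13, so MA:AK = 8/13:5/13

MA:AK = 8/5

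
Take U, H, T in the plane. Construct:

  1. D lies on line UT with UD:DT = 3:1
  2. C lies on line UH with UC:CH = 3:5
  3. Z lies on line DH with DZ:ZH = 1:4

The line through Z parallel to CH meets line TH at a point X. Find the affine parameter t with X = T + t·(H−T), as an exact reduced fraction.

t = 2/5

Set U = (0, 0), H = (1, 0), T = (0, 1); any affine frame gives the same invariant.
1. D lies on line UT with UD:DT = 3:1 ⇒ D = (0, 3/4)
2. C lies on line UH with UC:CH = 3:5 ⇒ C = (3/8, 0)
3. Z lies on line DH with DZ:ZH = 1:4 ⇒ Z = (1/5, 3/5)
through Z parallel to CH: direction (5/8, 0); meets TH at X = (2/5, 3/5)
X = T + t·(H−T) with t = 2/5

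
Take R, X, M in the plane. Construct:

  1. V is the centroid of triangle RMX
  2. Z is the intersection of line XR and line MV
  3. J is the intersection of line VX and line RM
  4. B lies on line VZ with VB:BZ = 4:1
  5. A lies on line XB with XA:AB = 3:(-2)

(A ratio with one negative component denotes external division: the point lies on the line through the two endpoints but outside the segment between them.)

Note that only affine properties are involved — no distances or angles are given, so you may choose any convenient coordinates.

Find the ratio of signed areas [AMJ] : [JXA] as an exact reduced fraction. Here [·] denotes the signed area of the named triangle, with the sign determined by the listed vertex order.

Assign R = (0, 0), X = (1, 0), M = (0, 1) — the answer is frame-independent, so this choice is without loss of generality.
1. V is the centroid of triangle RMX ⇒ V = (1/3, 1/3)
2. Z is the intersection of line XR and line MV ⇒ Z = (1/2, 0)
3. J is the intersection of line VX and line RM ⇒ J = (0, 1/2)
4. B lies on line VZ with VB:BZ = 4:1 ⇒ B = (7/15, 1/15)
5. A lies on line XB with XA:AB = 3:(-2) ⇒ A = (-3/5, 1/5)
2·[AMJ] = -3/10, 2·[JXA] = -3/5
[AMJ]:[JXA] = -3/10:-3/5 = 1/2

[AMJ]:[JXA] = 1/2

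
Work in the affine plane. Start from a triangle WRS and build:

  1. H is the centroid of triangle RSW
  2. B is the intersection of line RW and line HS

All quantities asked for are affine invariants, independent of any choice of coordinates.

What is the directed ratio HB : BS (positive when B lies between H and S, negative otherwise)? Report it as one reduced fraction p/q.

Work in coordinates with W = (0, 0), R = (1, 0), S = (0, 1).
1. H is the centroid of triangle RSW ⇒ H = (1/3, 1/3)
2. B is the intersection of line RW and line HS ⇒ B = (1/2, 0)
B = H + t·(S−H) with t = -1/2, so HB:BS = t:(1−t) = -1/2:3/2

HB:BS = -1/3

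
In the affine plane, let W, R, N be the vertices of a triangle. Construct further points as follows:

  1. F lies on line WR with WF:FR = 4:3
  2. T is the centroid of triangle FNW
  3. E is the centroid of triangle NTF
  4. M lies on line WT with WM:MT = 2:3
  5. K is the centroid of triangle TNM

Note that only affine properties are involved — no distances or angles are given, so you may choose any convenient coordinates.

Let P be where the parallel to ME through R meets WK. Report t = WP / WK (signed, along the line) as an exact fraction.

Choose coordinates W = (0, 0), R = (1, 0), N = (0, 1).
1. F lies on line WR with WF:FR = 4:3 ⇒ F = (4/7, 0)
2. T is the centroid of triangle FNW ⇒ T = (4/21, 1/3)
3. E is the centroid of triangle NTF ⇒ E = (16/63, 4/9)
4. M lies on line WT with WM:MT = 2:3 ⇒ M = (8/105, 2/15)
5. K is the centroid of triangle TNM ⇒ K = (4/45, 22/45)
through R parallel to ME: direction (8/45, 14/45); meets WK at P = (-7/15, -77/30)
P = W + t·(K−W) with t = -21/4

t = -21/4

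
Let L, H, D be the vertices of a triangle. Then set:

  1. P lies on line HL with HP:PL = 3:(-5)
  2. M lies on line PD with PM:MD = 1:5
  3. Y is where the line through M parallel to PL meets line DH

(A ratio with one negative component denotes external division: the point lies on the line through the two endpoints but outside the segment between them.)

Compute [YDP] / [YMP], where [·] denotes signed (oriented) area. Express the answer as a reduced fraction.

Assign L = (0, 0), H = (1, 0), D = (0, 1) — the answer is frame-independent, so this choice is without loss of generality.
1. P lies on line HL with HP:PL = 3:(-5) ⇒ P = (5/2, 0)
2. M lies on line PD with PM:MD = 1:5 ⇒ M = (25/12, 1/6)
3. Y is where the line through M parallel to PL meets line DH ⇒ Y = (5/6, 1/6)
2·[YDP] = -5/4, 2·[YMP] = -5/24
[YDP]:[YMP] = -5/4:-5/24 = 6

[YDP]:[YMP] = 6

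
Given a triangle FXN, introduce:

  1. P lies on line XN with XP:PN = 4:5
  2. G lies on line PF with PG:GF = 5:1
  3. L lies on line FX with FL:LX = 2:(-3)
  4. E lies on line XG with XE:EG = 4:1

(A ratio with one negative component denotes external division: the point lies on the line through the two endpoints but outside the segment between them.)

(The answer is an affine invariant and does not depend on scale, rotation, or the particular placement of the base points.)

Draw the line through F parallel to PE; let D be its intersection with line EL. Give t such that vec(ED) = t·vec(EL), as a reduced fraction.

t = 3/29

Choose coordinates F = (0, 0), X = (1, 0), N = (0, 1).
1. P lies on line XN with XP:PN = 4:5 ⇒ P = (5/9, 4/9)
2. G lies on line PF with PG:GF = 5:1 ⇒ G = (5/54, 2/27)
3. L lies on line FX with FL:LX = 2:(-3) ⇒ L = (-2, 0)
4. E lies on line XG with XE:EG = 4:1 ⇒ E = (37/135, 8/135)
through F parallel to PE: direction (-38/135, -52/135); meets EL at D = (152/3915, 208/3915)
D = E + t·(L−E) with t = 3/29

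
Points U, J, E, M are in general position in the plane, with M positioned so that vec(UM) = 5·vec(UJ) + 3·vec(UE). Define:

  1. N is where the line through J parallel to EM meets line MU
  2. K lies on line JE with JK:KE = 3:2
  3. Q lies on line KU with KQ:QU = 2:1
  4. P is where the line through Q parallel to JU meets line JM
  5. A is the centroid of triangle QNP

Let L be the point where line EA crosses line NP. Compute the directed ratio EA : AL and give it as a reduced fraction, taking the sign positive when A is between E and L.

Assign U = (0, 0), J = (1, 0), E = (0, 1), M = (5, 3) — the answer is frame-independent, so this choice is without loss of generality.
1. N is where the line through J parallel to EM meets line MU ⇒ N = (-2, -6/5)
2. K lies on line JE with JK:KE = 3:2 ⇒ K = (2/5, 3/5)
3. Q lies on line KU with KQ:QU = 2:1 ⇒ Q = (2/15, 1/5)
4. P is where the line through Q parallel to JU meets line JM ⇒ P = (19/15, 1/5)
5. A is the centroid of triangle QNP ⇒ A = (-1/5, -4/15)
line EA meets NP at L = (-141/620, -273/620)
A = E + t·(L−E) with t = 124/141, so EA:AL = 124/141:17/141

EA:AL = 124/17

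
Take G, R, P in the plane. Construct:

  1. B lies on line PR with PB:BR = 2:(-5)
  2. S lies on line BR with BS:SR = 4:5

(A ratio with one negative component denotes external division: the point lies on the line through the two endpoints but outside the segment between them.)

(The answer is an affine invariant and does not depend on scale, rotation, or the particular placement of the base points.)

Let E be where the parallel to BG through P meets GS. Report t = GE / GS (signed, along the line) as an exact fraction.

t = 9/10

Set G = (0, 0), R = (1, 0), P = (0, 1); any affine frame gives the same invariant.
1. B lies on line PR with PB:BR = 2:(-5) ⇒ B = (-2/3, 5/3)
2. S lies on line BR with BS:SR = 4:5 ⇒ S = (2/27, 25/27)
through P parallel to BG: direction (2/3, -5/3); meets GS at E = (1/15, 5/6)
E = G + t·(S−G) with t = 9/10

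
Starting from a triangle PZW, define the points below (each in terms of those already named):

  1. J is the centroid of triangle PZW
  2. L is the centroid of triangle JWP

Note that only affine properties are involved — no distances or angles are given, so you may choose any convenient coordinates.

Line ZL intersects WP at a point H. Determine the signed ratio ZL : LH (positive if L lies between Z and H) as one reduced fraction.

ZL:LH = 8

Assign P = (0, 0), Z = (1, 0), W = (0, 1) — the answer is frame-independent, so this choice is without loss of generality.
1. J is the centroid of triangle PZW ⇒ J = (1/3, 1/3)
2. L is the centroid of triangle JWP ⇒ L = (1/9, 4/9)
line ZL meets WP at H = (0, 1/2)
L = Z + t·(H−Z) with t = 8/9, so ZL:LH = 8/9:1/9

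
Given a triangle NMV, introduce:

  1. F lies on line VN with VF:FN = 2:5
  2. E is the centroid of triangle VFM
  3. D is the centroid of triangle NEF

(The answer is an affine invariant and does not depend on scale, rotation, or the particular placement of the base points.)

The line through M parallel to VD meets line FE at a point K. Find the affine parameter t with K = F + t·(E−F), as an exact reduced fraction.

t = 31/11

Set N = (0, 0), M = (1, 0), V = (0, 1); any affine frame gives the same invariant.
1. F lies on line VN with VF:FN = 2:5 ⇒ F = (0, 5/7)
2. E is the centroid of triangle VFM ⇒ E = (1/3, 4/7)
3. D is the centroid of triangle NEF ⇒ D = (1/9, 3/7)
through M parallel to VD: direction (1/9, -4/7); meets FE at K = (31/33, 24/77)
K = F + t·(E−F) with t = 31/11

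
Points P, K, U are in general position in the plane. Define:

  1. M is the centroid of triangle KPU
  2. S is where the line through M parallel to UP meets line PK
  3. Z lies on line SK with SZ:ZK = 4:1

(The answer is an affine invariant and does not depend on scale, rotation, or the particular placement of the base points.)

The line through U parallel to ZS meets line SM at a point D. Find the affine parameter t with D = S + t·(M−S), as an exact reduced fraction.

Choose coordinates P = (0, 0), K = (1, 0), U = (0, 1).
1. M is the centroid of triangle KPU ⇒ M = (1/3, 1/3)
2. S is where the line through M parallel to UP meets line PK ⇒ S = (1/3, 0)
3. Z lies on line SK with SZ:ZK = 4:1 ⇒ Z = (13/15, 0)
through U parallel to ZS: direction (-8/15, 0); meets SM at D = (1/3, 1)
D = S + t·(M−S) with t = 3

t = 3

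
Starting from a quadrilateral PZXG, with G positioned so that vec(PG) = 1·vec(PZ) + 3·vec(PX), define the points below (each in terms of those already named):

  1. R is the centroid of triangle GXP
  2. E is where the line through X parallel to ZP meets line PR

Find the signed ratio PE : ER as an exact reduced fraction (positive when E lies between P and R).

PE:ER = 3

Work in coordinates with P = (0, 0), Z = (1, 0), X = (0, 1), G = (1, 3).
1. R is the centroid of triangle GXP ⇒ R = (1/3, 4/3)
2. E is where the line through X parallel to ZP meets line PR ⇒ E = (1/4, 1)
E = P + t·(R−P) with t = 3/4, so PE:ER = t:(1−t) = 3/4:1/4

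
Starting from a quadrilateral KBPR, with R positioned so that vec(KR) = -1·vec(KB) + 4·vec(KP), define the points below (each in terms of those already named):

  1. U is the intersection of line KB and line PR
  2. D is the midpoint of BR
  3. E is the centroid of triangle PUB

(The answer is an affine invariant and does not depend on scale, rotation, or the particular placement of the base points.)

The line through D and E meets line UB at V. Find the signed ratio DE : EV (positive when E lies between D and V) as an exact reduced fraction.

Choose coordinates K = (0, 0), B = (1, 0), P = (0, 1), R = (-1, 4).
1. U is the intersection of line KB and line PR ⇒ U = (1/3, 0)
2. D is the midpoint of BR ⇒ D = (0, 2)
3. E is the centroid of triangle PUB ⇒ E = (4/9, 1/3)
line DE meets UB at V = (8/15, 0)
E = D + t·(V−D) with t = 5/6, so DE:EV = 5/6:1/6

DE:EV = 5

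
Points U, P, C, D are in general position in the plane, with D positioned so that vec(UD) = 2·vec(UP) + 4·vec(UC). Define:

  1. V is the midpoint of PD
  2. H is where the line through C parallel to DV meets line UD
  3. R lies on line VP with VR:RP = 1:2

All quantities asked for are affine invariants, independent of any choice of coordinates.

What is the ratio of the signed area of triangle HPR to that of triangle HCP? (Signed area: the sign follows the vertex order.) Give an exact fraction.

[HPR]:[HCP] = -2/3

Assign U = (0, 0), P = (1, 0), C = (0, 1), D = (2, 4) — the answer is frame-independent, so this choice is without loss of generality.
1. V is the midpoint of PD ⇒ V = (3/2, 2)
2. H is where the line through C parallel to DV meets line UD ⇒ H = (-1/2, -1)
3. R lies on line VP with VR:RP = 1:2 ⇒ R = (4/3, 4/3)
2·[HPR] = 5/3, 2·[HCP] = -5/2
[HPR]:[HCP] = 5/3:-5/2 = -2/3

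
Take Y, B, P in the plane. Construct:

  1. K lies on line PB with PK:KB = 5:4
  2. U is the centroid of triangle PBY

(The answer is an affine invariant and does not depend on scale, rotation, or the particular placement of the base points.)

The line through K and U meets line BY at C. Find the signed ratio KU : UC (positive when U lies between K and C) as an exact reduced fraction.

KU:UC = 1/3

Choose coordinates Y = (0, 0), B = (1, 0), P = (0, 1).
1. K lies on line PB with PK:KB = 5:4 ⇒ K = (5/9, 4/9)
2. U is the centroid of triangle PBY ⇒ U = (1/3, 1/3)
line KU meets BY at C = (-1/3, 0)
U = K + t·(C−K) with t = 1/4, so KU:UC = 1/4:3/4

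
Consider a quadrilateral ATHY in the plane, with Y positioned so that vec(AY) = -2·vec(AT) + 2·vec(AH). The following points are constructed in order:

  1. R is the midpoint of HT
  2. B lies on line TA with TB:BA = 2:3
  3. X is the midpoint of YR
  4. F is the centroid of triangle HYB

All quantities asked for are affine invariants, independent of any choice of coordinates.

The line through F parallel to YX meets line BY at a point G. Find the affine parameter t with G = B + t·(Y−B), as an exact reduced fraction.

t = 9/11

Set A = (0, 0), T = (1, 0), H = (0, 1), Y = (-2, 2); any affine frame gives the same invariant.
1. R is the midpoint of HT ⇒ R = (1/2, 1/2)
2. B lies on line TA with TB:BA = 2:3 ⇒ B = (3/5, 0)
3. X is the midpoint of YR ⇒ X = (-3/4, 5/4)
4. F is the centroid of triangle HYB ⇒ F = (-7/15, 1)
through F parallel to YX: direction (5/4, -3/4); meets BY at G = (-84/55, 18/11)
G = B + t·(Y−B) with t = 9/11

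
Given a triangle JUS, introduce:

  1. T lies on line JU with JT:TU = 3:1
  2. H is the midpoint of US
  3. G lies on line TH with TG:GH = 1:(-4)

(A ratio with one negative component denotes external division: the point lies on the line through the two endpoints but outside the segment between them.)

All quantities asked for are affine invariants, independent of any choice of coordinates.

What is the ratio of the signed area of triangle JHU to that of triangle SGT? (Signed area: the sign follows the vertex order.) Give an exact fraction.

[JHU]:[SGT] = -12

Set J = (0, 0), U = (1, 0), S = (0, 1); any affine frame gives the same invariant.
1. T lies on line JU with JT:TU = 3:1 ⇒ T = (3/4, 0)
2. H is the midpoint of US ⇒ H = (1/2, 1/2)
3. G lies on line TH with TG:GH = 1:(-4) ⇒ G = (5/6, -1/6)
2·[JHU] = -1/2, 2·[SGT] = 1/24
[JHU]:[SGT] = -1/2:1/24 = -12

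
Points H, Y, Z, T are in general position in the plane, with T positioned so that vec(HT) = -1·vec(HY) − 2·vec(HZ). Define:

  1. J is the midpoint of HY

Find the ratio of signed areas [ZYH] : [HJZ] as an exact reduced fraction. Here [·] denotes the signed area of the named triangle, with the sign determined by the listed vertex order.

[ZYH]:[HJZ] = -2

Set H = (0, 0), Y = (1, 0), Z = (0, 1), T = (-1, -2); any affine frame gives the same invariant.
1. J is the midpoint of HY ⇒ J = (1/2, 0)
2·[ZYH] = -1, 2·[HJZ] = 1/2
[ZYH]:[HJZ] = -1:1/2 = -2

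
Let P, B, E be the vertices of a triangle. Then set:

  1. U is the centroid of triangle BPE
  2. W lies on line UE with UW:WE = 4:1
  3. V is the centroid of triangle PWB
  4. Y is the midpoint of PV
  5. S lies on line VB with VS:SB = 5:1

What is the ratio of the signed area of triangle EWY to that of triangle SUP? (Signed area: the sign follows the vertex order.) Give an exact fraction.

[EWY]:[SUP] = -9/76

Choose coordinates P = (0, 0), B = (1, 0), E = (0, 1).
1. U is the centroid of triangle BPE ⇒ U = (1/3, 1/3)
2. W lies on line UE with UW:WE = 4:1 ⇒ W = (1/15, 13/15)
3. V is the centroid of triangle PWB ⇒ V = (16/45, 13/45)
4. Y is the midpoint of PV ⇒ Y = (8/45, 13/90)
5. S lies on line VB with VS:SB = 5:1 ⇒ S = (241/270, 13/270)
2·[EWY] = -1/30, 2·[SUP] = 38/135
[EWY]:[SUP] = -1/30:38/135 = -9/76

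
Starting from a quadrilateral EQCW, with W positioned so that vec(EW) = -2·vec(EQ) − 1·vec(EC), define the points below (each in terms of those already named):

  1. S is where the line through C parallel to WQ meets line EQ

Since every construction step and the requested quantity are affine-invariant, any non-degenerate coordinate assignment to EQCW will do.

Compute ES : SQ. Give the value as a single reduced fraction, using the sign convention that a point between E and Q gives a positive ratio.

Choose coordinates E = (0, 0), Q = (1, 0), C = (0, 1), W = (-2, -1).
1. S is where the line through C parallel to WQ meets line EQ ⇒ S = (-3, 0)
S = E + t·(Q−E) with t = -3, so ES:SQ = t:(1−t) = -3:4

ES:SQ = -3/4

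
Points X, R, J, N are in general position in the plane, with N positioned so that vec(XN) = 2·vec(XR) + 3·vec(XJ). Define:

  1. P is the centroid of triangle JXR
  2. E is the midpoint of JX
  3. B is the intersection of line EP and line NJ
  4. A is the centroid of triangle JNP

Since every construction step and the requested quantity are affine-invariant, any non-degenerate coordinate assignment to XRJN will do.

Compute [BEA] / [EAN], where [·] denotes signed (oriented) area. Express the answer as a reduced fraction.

[BEA]:[EAN] = 8

Assign X = (0, 0), R = (1, 0), J = (0, 1), N = (2, 3) — the answer is frame-independent, so this choice is without loss of generality.
1. P is the centroid of triangle JXR ⇒ P = (1/3, 1/3)
2. E is the midpoint of JX ⇒ E = (0, 1/2)
3. B is the intersection of line EP and line NJ ⇒ B = (-1/3, 2/3)
4. A is the centroid of triangle JNP ⇒ A = (7/9, 13/9)
2·[BEA] = 4/9, 2·[EAN] = 1/18
[BEA]:[EAN] = 4/9:1/18 = 8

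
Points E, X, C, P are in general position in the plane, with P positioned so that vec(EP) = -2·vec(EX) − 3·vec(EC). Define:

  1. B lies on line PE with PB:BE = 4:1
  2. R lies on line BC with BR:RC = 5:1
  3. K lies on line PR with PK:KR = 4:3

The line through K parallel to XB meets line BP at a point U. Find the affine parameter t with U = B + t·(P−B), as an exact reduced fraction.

t = 2/63

Set E = (0, 0), X = (1, 0), C = (0, 1), P = (-2, -3); any affine frame gives the same invariant.
1. B lies on line PE with PB:BE = 4:1 ⇒ B = (-2/5, -3/5)
2. R lies on line BC with BR:RC = 5:1 ⇒ R = (-1/15, 11/15)
3. K lies on line PR with PK:KR = 4:3 ⇒ K = (-94/105, -13/15)
through K parallel to XB: direction (-7/5, -3/5); meets BP at U = (-142/315, -71/105)
U = B + t·(P−B) with t = 2/63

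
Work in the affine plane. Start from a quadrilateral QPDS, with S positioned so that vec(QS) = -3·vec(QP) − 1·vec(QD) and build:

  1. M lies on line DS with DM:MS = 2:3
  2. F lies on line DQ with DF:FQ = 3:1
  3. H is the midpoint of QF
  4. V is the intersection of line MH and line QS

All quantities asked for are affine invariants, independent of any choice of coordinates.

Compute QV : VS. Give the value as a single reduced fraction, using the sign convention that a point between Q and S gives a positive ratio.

Choose coordinates Q = (0, 0), P = (1, 0), D = (0, 1), S = (-3, -1).
1. M lies on line DS with DM:MS = 2:3 ⇒ M = (-6/5, 1/5)
2. F lies on line DQ with DF:FQ = 3:1 ⇒ F = (0, 1/4)
3. H is the midpoint of QF ⇒ H = (0, 1/8)
4. V is the intersection of line MH and line QS ⇒ V = (6/19, 2/19)
V = Q + t·(S−Q) with t = -2/19, so QV:VS = t:(1−t) = -2/19:21/19

QV:VS = -2/21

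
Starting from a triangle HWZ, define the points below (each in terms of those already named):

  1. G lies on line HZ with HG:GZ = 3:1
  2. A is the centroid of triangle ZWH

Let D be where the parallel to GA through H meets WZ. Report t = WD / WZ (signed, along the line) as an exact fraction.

Set H = (0, 0), W = (1, 0), Z = (0, 1); any affine frame gives the same invariant.
1. G lies on line HZ with HG:GZ = 3:1 ⇒ G = (0, 3/4)
2. A is the centroid of triangle ZWH ⇒ A = (1/3, 1/3)
through H parallel to GA: direction (1/3, -5/12); meets WZ at D = (-4, 5)
D = W + t·(Z−W) with t = 5

t = 5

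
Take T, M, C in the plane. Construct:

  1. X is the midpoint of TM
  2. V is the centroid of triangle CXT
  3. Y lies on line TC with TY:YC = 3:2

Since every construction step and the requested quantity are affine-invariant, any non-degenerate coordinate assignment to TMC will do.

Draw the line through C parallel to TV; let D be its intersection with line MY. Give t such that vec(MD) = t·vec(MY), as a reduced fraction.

t = 15/13

Work in coordinates with T = (0, 0), M = (1, 0), C = (0, 1).
1. X is the midpoint of TM ⇒ X = (1/2, 0)
2. V is the centroid of triangle CXT ⇒ V = (1/6, 1/3)
3. Y lies on line TC with TY:YC = 3:2 ⇒ Y = (0, 3/5)
through C parallel to TV: direction (1/6, 1/3); meets MY at D = (-2/13, 9/13)
D = M + t·(Y−M) with t = 15/13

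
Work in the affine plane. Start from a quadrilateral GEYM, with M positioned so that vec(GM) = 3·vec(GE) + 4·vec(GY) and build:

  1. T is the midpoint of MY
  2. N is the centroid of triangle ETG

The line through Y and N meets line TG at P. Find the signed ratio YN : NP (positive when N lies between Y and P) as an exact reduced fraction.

Work in coordinates with G = (0, 0), E = (1, 0), Y = (0, 1), M = (3, 4).
1. T is the midpoint of MY ⇒ T = (3/2, 5/2)
2. N is the centroid of triangle ETG ⇒ N = (5/6, 5/6)
line YN meets TG at P = (15/28, 25/28)
N = Y + t·(P−Y) with t = 14/9, so YN:NP = 14/9:-5/9

YN:NP = -14/5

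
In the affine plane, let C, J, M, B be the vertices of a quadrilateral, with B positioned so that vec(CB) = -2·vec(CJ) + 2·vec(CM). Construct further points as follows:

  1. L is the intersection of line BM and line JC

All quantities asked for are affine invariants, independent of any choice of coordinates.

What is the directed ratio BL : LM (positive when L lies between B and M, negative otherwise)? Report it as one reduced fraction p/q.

Set C = (0, 0), J = (1, 0), M = (0, 1), B = (-2, 2); any affine frame gives the same invariant.
1. L is the intersection of line BM and line JC ⇒ L = (2, 0)
L = B + t·(M−B) with t = 2, so BL:LM = t:(1−t) = 2:-1

BL:LM = -2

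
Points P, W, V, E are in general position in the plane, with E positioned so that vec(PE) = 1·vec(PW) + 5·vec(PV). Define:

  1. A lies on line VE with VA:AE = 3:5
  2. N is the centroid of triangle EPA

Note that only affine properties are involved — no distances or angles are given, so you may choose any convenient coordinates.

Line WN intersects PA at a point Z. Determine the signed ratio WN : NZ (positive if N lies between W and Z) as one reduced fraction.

Assign P = (0, 0), W = (1, 0), V = (0, 1), E = (1, 5) — the answer is frame-independent, so this choice is without loss of generality.
1. A lies on line VE with VA:AE = 3:5 ⇒ A = (3/8, 5/2)
2. N is the centroid of triangle EPA ⇒ N = (11/24, 5/2)
line WN meets PA at Z = (9/22, 30/11)
N = W + t·(Z−W) with t = 11/12, so WN:NZ = 11/12:1/12

WN:NZ = 11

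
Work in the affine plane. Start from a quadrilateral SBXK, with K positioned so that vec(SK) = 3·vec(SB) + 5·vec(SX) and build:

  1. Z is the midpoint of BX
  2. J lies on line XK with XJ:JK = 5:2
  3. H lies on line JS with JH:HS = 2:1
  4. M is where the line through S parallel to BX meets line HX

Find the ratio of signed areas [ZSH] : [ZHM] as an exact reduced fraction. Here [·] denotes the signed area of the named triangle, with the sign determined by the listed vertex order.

Set S = (0, 0), B = (1, 0), X = (0, 1), K = (3, 5); any affine frame gives the same invariant.
1. Z is the midpoint of BX ⇒ Z = (1/2, 1/2)
2. J lies on line XK with XJ:JK = 5:2 ⇒ J = (15/7, 27/7)
3. H lies on line JS with JH:HS = 2:1 ⇒ H = (5/7, 9/7)
4. M is where the line through S parallel to BX meets line HX ⇒ M = (-5/7, 5/7)
2·[ZSH] = -2/7, 2·[ZHM] = 1
[ZSH]:[ZHM] = -2/7:1 = -2/7

[ZSH]:[ZHM] = -2/7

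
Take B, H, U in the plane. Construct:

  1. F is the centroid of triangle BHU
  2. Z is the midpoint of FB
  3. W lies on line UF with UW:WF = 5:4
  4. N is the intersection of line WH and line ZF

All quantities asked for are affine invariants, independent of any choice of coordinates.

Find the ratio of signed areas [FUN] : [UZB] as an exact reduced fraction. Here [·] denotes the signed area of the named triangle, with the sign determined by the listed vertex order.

Choose coordinates B = (0, 0), H = (1, 0), U = (0, 1).
1. F is the centroid of triangle BHU ⇒ F = (1/3, 1/3)
2. Z is the midpoint of FB ⇒ Z = (1/6, 1/6)
3. W lies on line UF with UW:WF = 5:4 ⇒ W = (5/27, 17/27)
4. N is the intersection of line WH and line ZF ⇒ N = (17/39, 17/39)
2·[FUN] = -4/39, 2·[UZB] = -1/6
[FUN]:[UZB] = -4/39:-1/6 = 8/13

[FUN]:[UZB] = 8/13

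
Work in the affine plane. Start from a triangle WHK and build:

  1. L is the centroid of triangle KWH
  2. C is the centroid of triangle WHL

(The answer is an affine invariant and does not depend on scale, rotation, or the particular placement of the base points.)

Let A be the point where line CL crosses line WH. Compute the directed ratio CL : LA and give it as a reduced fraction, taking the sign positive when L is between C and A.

CL:LA = -2/3

Set W = (0, 0), H = (1, 0), K = (0, 1); any affine frame gives the same invariant.
1. L is the centroid of triangle KWH ⇒ L = (1/3, 1/3)
2. C is the centroid of triangle WHL ⇒ C = (4/9, 1/9)
line CL meets WH at A = (1/2, 0)
L = C + t·(A−C) with t = -2, so CL:LA = -2:3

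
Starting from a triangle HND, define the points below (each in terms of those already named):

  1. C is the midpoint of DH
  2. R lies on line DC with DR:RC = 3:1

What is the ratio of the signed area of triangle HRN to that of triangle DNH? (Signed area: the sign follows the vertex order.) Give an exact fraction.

[HRN]:[DNH] = 5/8

Choose coordinates H = (0, 0), N = (1, 0), D = (0, 1).
1. C is the midpoint of DH ⇒ C = (0, 1/2)
2. R lies on line DC with DR:RC = 3:1 ⇒ R = (0, 5/8)
2·[HRN] = -5/8, 2·[DNH] = -1
[HRN]:[DNH] = -5/8:-1 = 5/8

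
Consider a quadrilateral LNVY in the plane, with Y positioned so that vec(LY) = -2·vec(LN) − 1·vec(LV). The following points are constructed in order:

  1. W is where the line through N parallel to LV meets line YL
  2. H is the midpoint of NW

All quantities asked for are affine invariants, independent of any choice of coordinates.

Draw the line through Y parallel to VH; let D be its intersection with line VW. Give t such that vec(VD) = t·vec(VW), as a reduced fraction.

Assign L = (0, 0), N = (1, 0), V = (0, 1), Y = (-2, -1) — the answer is frame-independent, so this choice is without loss of generality.
1. W is where the line through N parallel to LV meets line YL ⇒ W = (1, 1/2)
2. H is the midpoint of NW ⇒ H = (1, 1/4)
through Y parallel to VH: direction (1, -3/4); meets VW at D = (-14, 8)
D = V + t·(W−V) with t = -14

t = -14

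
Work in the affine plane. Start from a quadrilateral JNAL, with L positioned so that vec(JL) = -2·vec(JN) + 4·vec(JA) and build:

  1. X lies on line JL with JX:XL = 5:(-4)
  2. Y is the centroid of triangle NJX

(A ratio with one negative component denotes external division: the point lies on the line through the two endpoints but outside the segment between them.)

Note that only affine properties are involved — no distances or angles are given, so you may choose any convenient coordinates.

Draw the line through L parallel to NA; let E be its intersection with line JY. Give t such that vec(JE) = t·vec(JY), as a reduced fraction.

t = 6/11

Choose coordinates J = (0, 0), N = (1, 0), A = (0, 1), L = (-2, 4).
1. X lies on line JL with JX:XL = 5:(-4) ⇒ X = (-10, 20)
2. Y is the centroid of triangle NJX ⇒ Y = (-3, 20/3)
through L parallel to NA: direction (-1, 1); meets JY at E = (-18/11, 40/11)
E = J + t·(Y−J) with t = 6/11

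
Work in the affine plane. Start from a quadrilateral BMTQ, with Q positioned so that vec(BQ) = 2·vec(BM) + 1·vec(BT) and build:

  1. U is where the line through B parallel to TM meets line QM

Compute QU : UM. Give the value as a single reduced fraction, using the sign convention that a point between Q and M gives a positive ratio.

QU:UM = -3

Set B = (0, 0), M = (1, 0), T = (0, 1), Q = (2, 1); any affine frame gives the same invariant.
1. U is where the line through B parallel to TM meets line QM ⇒ U = (1/2, -1/2)
U = Q + t·(M−Q) with t = 3/2, so QU:UM = t:(1−t) = 3/2:-1/2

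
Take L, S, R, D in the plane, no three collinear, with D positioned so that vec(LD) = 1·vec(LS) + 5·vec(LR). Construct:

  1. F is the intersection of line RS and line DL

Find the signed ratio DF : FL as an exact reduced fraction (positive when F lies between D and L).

DF:FL = 5

Work in coordinates with L = (0, 0), S = (1, 0), R = (0, 1), D = (1, 5).
1. F is the intersection of line RS and line DL ⇒ F = (1/6, 5/6)
F = D + t·(L−D) with t = 5/6, so DF:FL = t:(1−t) = 5/6:1/6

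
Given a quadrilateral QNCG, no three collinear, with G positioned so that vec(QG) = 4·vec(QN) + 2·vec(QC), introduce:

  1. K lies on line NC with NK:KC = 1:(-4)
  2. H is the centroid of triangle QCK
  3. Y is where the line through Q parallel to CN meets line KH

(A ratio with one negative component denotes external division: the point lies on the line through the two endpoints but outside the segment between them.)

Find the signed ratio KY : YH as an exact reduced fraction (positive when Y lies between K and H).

KY:YH = -3/2

Choose coordinates Q = (0, 0), N = (1, 0), C = (0, 1), G = (4, 2).
1. K lies on line NC with NK:KC = 1:(-4) ⇒ K = (4/3, -1/3)
2. H is the centroid of triangle QCK ⇒ H = (4/9, 2/9)
3. Y is where the line through Q parallel to CN meets line KH ⇒ Y = (-4/3, 4/3)
Y = K + t·(H−K) with t = 3, so KY:YH = t:(1−t) = 3:-2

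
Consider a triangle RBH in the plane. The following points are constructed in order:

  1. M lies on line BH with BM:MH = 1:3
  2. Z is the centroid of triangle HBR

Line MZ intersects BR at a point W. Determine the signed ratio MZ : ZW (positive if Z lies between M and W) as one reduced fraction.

MZ:ZW = -1/4

Work in coordinates with R = (0, 0), B = (1, 0), H = (0, 1).
1. M lies on line BH with BM:MH = 1:3 ⇒ M = (3/4, 1/4)
2. Z is the centroid of triangle HBR ⇒ Z = (1/3, 1/3)
line MZ meets BR at W = (2, 0)
Z = M + t·(W−M) with t = -1/3, so MZ:ZW = -1/3:4/3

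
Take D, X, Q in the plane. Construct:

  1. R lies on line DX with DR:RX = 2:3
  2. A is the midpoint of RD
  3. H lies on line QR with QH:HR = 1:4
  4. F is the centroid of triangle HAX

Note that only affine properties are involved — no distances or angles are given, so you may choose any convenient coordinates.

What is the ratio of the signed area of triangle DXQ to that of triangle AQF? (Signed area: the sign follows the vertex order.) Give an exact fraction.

[DXQ]:[AQF] = -25/7

Choose coordinates D = (0, 0), X = (1, 0), Q = (0, 1).
1. R lies on line DX with DR:RX = 2:3 ⇒ R = (2/5, 0)
2. A is the midpoint of RD ⇒ A = (1/5, 0)
3. H lies on line QR with QH:HR = 1:4 ⇒ H = (2/25, 4/5)
4. F is the centroid of triangle HAX ⇒ F = (32/75, 4/15)
2·[DXQ] = 1, 2·[AQF] = -7/25
[DXQ]:[AQF] = 1:-7/25 = -25/7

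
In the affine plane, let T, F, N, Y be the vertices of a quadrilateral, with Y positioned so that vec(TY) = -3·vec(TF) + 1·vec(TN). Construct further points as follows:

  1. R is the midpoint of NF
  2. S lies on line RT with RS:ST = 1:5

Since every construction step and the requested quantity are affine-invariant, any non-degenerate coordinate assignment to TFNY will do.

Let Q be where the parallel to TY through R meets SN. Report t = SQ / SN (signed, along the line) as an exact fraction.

Set T = (0, 0), F = (1, 0), N = (0, 1), Y = (-3, 1); any affine frame gives the same invariant.
1. R is the midpoint of NF ⇒ R = (1/2, 1/2)
2. S lies on line RT with RS:ST = 1:5 ⇒ S = (5/12, 5/12)
through R parallel to TY: direction (-3, 1); meets SN at Q = (5/16, 9/16)
Q = S + t·(N−S) with t = 1/4

t = 1/4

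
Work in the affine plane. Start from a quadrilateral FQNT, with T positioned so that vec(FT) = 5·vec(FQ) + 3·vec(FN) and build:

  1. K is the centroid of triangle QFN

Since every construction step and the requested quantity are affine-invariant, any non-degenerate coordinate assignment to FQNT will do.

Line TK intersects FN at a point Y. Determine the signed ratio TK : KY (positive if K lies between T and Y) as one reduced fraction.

Set F = (0, 0), Q = (1, 0), N = (0, 1), T = (5, 3); any affine frame gives the same invariant.
1. K is the centroid of triangle QFN ⇒ K = (1/3, 1/3)
line TK meets FN at Y = (0, 1/7)
K = T + t·(Y−T) with t = 14/15, so TK:KY = 14/15:1/15

TK:KY = 14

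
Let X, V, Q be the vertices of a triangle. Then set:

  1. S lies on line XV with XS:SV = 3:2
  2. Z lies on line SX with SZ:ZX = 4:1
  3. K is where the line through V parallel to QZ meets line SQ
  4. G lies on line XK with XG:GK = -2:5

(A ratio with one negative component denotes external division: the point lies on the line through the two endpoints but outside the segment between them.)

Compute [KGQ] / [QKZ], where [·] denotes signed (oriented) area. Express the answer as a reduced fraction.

[KGQ]:[QKZ] = 25/12

Set X = (0, 0), V = (1, 0), Q = (0, 1); any affine frame gives the same invariant.
1. S lies on line XV with XS:SV = 3:2 ⇒ S = (3/5, 0)
2. Z lies on line SX with SZ:ZX = 4:1 ⇒ Z = (3/25, 0)
3. K is where the line through V parallel to QZ meets line SQ ⇒ K = (11/10, -5/6)
4. G lies on line XK with XG:GK = -2:5 ⇒ G = (-11/15, 5/9)
2·[KGQ] = -11/6, 2·[QKZ] = -22/25
[KGQ]:[QKZ] = -11/6:-22/25 = 25/12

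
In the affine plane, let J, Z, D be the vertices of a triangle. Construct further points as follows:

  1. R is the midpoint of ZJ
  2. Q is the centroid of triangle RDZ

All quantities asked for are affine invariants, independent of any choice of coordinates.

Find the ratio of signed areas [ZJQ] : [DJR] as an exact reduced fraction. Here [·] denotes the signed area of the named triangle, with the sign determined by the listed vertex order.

Assign J = (0, 0), Z = (1, 0), D = (0, 1) — the answer is frame-independent, so this choice is without loss of generality.
1. R is the midpoint of ZJ ⇒ R = (1/2, 0)
2. Q is the centroid of triangle RDZ ⇒ Q = (1/2, 1/3)
2·[ZJQ] = -1/3, 2·[DJR] = 1/2
[ZJQ]:[DJR] = -1/3:1/2 = -2/3

[ZJQ]:[DJR] = -2/3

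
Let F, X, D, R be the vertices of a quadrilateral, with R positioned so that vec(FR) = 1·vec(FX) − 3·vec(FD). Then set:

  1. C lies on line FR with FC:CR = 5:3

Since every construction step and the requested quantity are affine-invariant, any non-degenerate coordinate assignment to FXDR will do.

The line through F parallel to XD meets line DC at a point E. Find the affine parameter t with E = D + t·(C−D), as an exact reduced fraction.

t = 4/9

Work in coordinates with F = (0, 0), X = (1, 0), D = (0, 1), R = (1, -3).
1. C lies on line FR with FC:CR = 5:3 ⇒ C = (5/8, -15/8)
through F parallel to XD: direction (-1, 1); meets DC at E = (5/18, -5/18)
E = D + t·(C−D) with t = 4/9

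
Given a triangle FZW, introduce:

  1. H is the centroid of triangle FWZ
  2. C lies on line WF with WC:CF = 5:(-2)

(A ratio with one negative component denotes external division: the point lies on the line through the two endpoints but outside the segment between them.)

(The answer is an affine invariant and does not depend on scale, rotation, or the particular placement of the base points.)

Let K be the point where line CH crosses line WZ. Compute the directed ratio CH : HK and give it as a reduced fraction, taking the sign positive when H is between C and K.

CH:HK = 4

Work in coordinates with F = (0, 0), Z = (1, 0), W = (0, 1).
1. H is the centroid of triangle FWZ ⇒ H = (1/3, 1/3)
2. C lies on line WF with WC:CF = 5:(-2) ⇒ C = (0, -2/3)
line CH meets WZ at K = (5/12, 7/12)
H = C + t·(K−C) with t = 4/5, so CH:HK = 4/5:1/5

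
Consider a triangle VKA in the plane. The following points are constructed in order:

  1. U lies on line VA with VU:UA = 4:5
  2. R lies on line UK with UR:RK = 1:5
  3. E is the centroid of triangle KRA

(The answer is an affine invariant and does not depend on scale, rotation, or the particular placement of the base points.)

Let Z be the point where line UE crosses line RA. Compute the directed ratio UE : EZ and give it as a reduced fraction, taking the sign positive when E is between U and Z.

UE:EZ = -8/5

Assign V = (0, 0), K = (1, 0), A = (0, 1) — the answer is frame-independent, so this choice is without loss of generality.
1. U lies on line VA with VU:UA = 4:5 ⇒ U = (0, 4/9)
2. R lies on line UK with UR:RK = 1:5 ⇒ R = (1/6, 10/27)
3. E is the centroid of triangle KRA ⇒ E = (7/18, 37/81)
line UE meets RA at Z = (7/48, 97/216)
E = U + t·(Z−U) with t = 8/3, so UE:EZ = 8/3:-5/3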